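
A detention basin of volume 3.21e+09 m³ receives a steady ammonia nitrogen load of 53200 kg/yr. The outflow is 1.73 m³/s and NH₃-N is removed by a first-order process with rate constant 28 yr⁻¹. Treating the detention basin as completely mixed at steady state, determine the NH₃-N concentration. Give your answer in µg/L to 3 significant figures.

Outflow Q = 1.73 m³/s × 3.156e+07 s/yr = 5.459e+07 m³/yr.
Steady-state CSTR mass balance: W = Q·C + k·V·C, so C = W/(Q + kV).
Q + kV = 5.459e+07 + 28·3.21e+09 = 8.993e+10 m³/yr.
C = 53200/8.993e+10 = 5.915e-07 kg/m³ = 0.0005915 mg/L = 0.5915 µg/L.

0.592 µg/L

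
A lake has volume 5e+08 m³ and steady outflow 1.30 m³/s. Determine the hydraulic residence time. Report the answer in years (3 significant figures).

12.2 yr

Q = 1.30 m³/s × 3.156e+07 s/yr = 4.102e+07 m³/yr.
Hydraulic residence time τ = V/Q = 5e+08/4.102e+07 = 12.19 yr.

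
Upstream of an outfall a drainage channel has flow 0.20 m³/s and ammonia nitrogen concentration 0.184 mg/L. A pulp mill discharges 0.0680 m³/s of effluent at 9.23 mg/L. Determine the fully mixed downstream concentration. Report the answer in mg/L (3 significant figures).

2.48 mg/L

By mass balance at complete mixing, C = (0.068·9.23 + 0.2·0.184) / (0.068 + 0.2) = 0.6644/0.268 = 2.479 mg/L.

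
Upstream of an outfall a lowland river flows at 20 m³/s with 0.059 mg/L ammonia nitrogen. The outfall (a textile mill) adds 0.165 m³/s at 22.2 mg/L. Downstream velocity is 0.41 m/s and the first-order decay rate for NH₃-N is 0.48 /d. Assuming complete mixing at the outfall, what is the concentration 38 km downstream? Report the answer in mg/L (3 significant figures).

0.144 mg/L

After complete mixing, C₀ = (0.165·22.2 + 20·0.059) / 20.16 = 0.2402 mg/L.
Travel time t = 3.8e+04 m / 0.41 m/s = 9.268e+04 s = 1.073 d.
C = 0.2402·exp(−0.48·1.073) = 0.2402·0.5976 = 0.1435 mg/L.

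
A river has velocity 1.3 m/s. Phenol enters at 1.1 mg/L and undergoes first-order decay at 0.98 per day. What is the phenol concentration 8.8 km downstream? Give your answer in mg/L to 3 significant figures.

Travel time t = 8.8 km / 1.3 m/s = 8800/1.3 = 6769 s = 0.07835 d.
First-order decay: C = 1.1·exp(−0.98·0.07835) = 1.1·0.9261 = 1.019 mg/L.

1.02 mg/L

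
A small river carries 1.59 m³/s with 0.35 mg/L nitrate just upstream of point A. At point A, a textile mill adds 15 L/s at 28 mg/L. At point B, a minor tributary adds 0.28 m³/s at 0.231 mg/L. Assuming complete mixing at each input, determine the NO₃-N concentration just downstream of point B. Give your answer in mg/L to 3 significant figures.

0.552 mg/L

15 L/s = 0.015 m³/s.
After input A: C = (1.59·0.35 + 0.015·28) / 1.605 = 0.6084 mg/L.
After input B: C = (1.605·0.6084 + 0.28·0.231) / 1.885 = 0.5524 mg/L.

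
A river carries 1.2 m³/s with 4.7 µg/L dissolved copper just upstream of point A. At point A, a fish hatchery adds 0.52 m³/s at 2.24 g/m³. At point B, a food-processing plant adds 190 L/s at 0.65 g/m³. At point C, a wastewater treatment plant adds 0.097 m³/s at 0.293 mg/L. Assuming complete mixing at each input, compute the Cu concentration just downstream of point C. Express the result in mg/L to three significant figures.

4.7 µg/L = 0.0047 mg/L.
After input A: C = (1.2·0.0047 + 0.52·2.24) / 1.72 = 0.6805 mg/L.
190 L/s = 0.19 m³/s.
After input B: C = (1.72·0.6805 + 0.19·0.65) / 1.91 = 0.6775 mg/L.
After input C: C = (1.91·0.6775 + 0.097·0.293) / 2.007 = 0.6589 mg/L.

0.659 mg/L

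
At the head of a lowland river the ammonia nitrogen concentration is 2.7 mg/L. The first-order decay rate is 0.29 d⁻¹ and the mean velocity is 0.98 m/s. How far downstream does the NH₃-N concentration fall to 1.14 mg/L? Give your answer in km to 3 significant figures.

From C = C₀·e^(−kt), t = ln(C₀/C)/k = ln(2.7/1.14)/0.29 = 0.8622/0.29 = 2.973 d.
Distance = v·t = 0.98 m/s × 2.569e+05 s = 2.517e+05 m = 251.7 km.

252 km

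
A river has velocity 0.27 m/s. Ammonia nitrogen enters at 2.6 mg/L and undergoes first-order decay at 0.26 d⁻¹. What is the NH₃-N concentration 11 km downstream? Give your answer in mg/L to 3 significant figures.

2.30 mg/L

Travel time t = 11 km / 0.27 m/s = 1.1e+04/0.27 = 4.074e+04 s = 0.4715 d.
First-order decay: C = 2.6·exp(−0.26·0.4715) = 2.6·0.8846 = 2.3 mg/L.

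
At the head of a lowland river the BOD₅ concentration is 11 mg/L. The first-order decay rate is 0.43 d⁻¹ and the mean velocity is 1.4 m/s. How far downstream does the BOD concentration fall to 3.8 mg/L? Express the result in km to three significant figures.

299 km

From C = C₀·e^(−kt), t = ln(C₀/C)/k = ln(11/3.8)/0.43 = 1.063/0.43 = 2.472 d.
Distance = v·t = 1.4 m/s × 2.136e+05 s = 2.99e+05 m = 299 km.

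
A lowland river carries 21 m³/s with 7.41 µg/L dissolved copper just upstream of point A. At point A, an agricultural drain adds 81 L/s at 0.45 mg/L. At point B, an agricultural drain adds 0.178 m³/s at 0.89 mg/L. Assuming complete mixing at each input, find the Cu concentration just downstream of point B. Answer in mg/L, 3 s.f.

0.0165 mg/L

7.41 µg/L = 0.00741 mg/L.
81 L/s = 0.081 m³/s.
After input A: C = (21·0.00741 + 0.081·0.45) / 21.08 = 0.009111 mg/L.
After input B: C = (21.08·0.009111 + 0.178·0.89) / 21.26 = 0.01649 mg/L.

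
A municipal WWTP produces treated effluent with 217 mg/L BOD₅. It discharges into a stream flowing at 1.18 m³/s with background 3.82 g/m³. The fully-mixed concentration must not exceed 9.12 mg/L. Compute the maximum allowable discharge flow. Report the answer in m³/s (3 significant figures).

Mass balance at complete mixing: C_std·(Q_w + Q_r) = Q_w·C_e + Q_r·C_b.
Rearranging, Q_w = Q_r·(C_std − C_b)/(C_e − C_std) = 1.18·(9.12 − 3.82) / (217 − 9.12) = 0.03008 m³/s.

0.0301 m³/s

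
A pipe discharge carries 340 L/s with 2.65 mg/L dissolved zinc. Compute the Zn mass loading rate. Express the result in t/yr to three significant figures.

340 L/s = 0.34 m³/s.
Mass flux = Q·C = 0.34 m³/s × 2.65 g/m³ = 0.901 g/s.
= 0.901 g/s × 31.56 = 28.43 t/yr.

28.4 t/yr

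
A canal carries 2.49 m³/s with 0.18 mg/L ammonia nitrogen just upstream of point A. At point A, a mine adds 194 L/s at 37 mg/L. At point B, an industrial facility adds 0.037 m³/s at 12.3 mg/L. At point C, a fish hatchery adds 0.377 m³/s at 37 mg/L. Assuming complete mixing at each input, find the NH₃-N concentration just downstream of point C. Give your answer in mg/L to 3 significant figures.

194 L/s = 0.194 m³/s.
After input A: C = (2.49·0.18 + 0.194·37) / 2.684 = 2.841 mg/L.
After input B: C = (2.684·2.841 + 0.037·12.3) / 2.721 = 2.97 mg/L.
After input C: C = (2.721·2.97 + 0.377·37) / 3.098 = 7.111 mg/L.

7.11 mg/L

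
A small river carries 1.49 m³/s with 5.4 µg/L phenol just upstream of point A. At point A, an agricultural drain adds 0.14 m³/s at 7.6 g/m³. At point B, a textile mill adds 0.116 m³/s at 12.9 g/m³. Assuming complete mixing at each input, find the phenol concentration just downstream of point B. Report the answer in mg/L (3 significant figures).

5.4 µg/L = 0.0054 mg/L.
After input A: C = (1.49·0.0054 + 0.14·7.6) / 1.63 = 0.6577 mg/L.
After input B: C = (1.63·0.6577 + 0.116·12.9) / 1.746 = 1.471 mg/L.

1.47 mg/L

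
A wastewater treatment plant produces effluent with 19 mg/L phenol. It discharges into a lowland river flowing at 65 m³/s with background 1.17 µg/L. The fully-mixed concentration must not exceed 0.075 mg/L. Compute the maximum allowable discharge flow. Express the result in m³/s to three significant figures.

0.254 m³/s

1.17 µg/L = 0.00117 mg/L.
Mass balance at complete mixing: C_std·(Q_w + Q_r) = Q_w·C_e + Q_r·C_b.
Rearranging, Q_w = Q_r·(C_std − C_b)/(C_e − C_std) = 65·(0.075 − 0.00117) / (19 − 0.075) = 0.2536 m³/s.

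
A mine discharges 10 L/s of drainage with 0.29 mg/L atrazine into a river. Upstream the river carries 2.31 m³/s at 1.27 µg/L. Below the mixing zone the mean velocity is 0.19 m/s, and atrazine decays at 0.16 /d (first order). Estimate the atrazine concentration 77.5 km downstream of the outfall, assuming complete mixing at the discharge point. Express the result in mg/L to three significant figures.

10 L/s = 0.01 m³/s.
1.27 µg/L = 0.00127 mg/L.
After complete mixing, C₀ = (0.01·0.29 + 2.31·0.00127) / 2.32 = 0.002515 mg/L.
Travel time t = 7.75e+04 m / 0.19 m/s = 4.079e+05 s = 4.721 d.
C = 0.002515·exp(−0.16·4.721) = 0.002515·0.4698 = 0.001181 mg/L.

0.00118 mg/L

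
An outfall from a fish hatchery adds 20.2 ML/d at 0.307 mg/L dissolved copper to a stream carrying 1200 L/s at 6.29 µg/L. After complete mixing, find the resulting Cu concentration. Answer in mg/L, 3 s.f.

20.2 ML/d = 0.2338 m³/s.
1200 L/s = 1.2 m³/s.
6.29 µg/L = 0.00629 mg/L.
By mass balance at complete mixing, C = (0.2338·0.307 + 1.2·0.00629) / (0.2338 + 1.2) = 0.07932/1.434 = 0.05532 mg/L.

0.0553 mg/L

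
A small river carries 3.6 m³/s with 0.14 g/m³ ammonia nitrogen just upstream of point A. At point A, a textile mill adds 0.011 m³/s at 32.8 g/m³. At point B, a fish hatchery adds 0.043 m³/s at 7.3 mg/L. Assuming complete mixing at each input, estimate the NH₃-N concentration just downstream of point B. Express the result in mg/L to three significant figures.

0.323 mg/L

After input A: C = (3.6·0.14 + 0.011·32.8) / 3.611 = 0.2395 mg/L.
After input B: C = (3.611·0.2395 + 0.043·7.3) / 3.654 = 0.3226 mg/L.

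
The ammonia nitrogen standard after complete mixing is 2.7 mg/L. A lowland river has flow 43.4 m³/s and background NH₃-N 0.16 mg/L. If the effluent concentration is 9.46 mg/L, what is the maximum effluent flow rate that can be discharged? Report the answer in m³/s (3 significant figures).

16.3 m³/s

Mass balance at complete mixing: C_std·(Q_w + Q_r) = Q_w·C_e + Q_r·C_b.
Rearranging, Q_w = Q_r·(C_std − C_b)/(C_e − C_std) = 43.4·(2.7 − 0.16) / (9.46 − 2.7) = 16.31 m³/s.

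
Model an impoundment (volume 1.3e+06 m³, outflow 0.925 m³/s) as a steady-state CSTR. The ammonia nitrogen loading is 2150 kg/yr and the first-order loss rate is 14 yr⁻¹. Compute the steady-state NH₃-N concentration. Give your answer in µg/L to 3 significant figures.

45.4 µg/L

Outflow Q = 0.925 m³/s × 3.156e+07 s/yr = 2.919e+07 m³/yr.
Steady-state CSTR mass balance: W = Q·C + k·V·C, so C = W/(Q + kV).
Q + kV = 2.919e+07 + 14·1.3e+06 = 4.739e+07 m³/yr.
C = 2150/4.739e+07 = 4.537e-05 kg/m³ = 0.04537 mg/L = 45.37 µg/L.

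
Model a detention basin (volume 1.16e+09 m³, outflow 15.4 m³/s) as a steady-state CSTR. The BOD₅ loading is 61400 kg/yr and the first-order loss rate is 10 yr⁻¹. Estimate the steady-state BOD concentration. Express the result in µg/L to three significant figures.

5.08 µg/L

Outflow Q = 15.4 m³/s × 3.156e+07 s/yr = 4.86e+08 m³/yr.
Steady-state CSTR mass balance: W = Q·C + k·V·C, so C = W/(Q + kV).
Q + kV = 4.86e+08 + 10·1.16e+09 = 1.209e+10 m³/yr.
C = 61400/1.209e+10 = 5.08e-06 kg/m³ = 0.00508 mg/L = 5.08 µg/L.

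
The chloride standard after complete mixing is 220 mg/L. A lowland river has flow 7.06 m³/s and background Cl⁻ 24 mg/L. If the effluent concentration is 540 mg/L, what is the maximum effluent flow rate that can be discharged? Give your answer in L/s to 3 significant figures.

Mass balance at complete mixing: C_std·(Q_w + Q_r) = Q_w·C_e + Q_r·C_b.
Rearranging, Q_w = Q_r·(C_std − C_b)/(C_e − C_std) = 7.06·(220 − 24) / (540 − 220) = 4.324 m³/s.
= 4324 L/s.

4320 L/s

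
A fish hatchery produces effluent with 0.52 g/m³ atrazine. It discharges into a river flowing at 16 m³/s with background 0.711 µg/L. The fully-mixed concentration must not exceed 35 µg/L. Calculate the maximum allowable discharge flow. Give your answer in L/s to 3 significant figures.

0.711 µg/L = 0.000711 mg/L.
35 µg/L = 0.035 mg/L.
Mass balance at complete mixing: C_std·(Q_w + Q_r) = Q_w·C_e + Q_r·C_b.
Rearranging, Q_w = Q_r·(C_std − C_b)/(C_e − C_std) = 16·(0.035 − 0.000711) / (0.52 − 0.035) = 1.131 m³/s.
= 1131 L/s.

1130 L/s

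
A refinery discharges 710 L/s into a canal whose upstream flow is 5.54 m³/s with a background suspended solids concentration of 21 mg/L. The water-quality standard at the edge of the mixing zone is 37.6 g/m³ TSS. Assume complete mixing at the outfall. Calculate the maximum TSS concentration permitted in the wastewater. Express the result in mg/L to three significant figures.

167 mg/L

710 L/s = 0.71 m³/s.
Mass balance: 37.6·6.25 = 0.71·Cₑ + 5.54·21.
Cₑ = (235 − 116.3) / 0.71 = 167.1 mg/L.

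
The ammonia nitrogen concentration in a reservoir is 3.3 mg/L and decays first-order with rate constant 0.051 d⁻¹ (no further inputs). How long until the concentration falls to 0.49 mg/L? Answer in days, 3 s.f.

t = ln(C₀/C)/k = ln(3.3/0.49)/0.051 = 1.907/0.051 = 37.4 d.

37.4 d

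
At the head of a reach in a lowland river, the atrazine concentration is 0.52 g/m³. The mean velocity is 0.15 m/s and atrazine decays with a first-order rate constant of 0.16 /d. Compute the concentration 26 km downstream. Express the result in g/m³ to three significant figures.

0.377 g/m³

Travel time t = 26 km / 0.15 m/s = 2.6e+04/0.15 = 1.733e+05 s = 2.006 d.
First-order decay: C = 0.52·exp(−0.16·2.006) = 0.52·0.7254 = 0.3772 g/m³.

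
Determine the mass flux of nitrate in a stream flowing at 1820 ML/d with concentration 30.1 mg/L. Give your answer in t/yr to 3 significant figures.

1820 ML/d = 21.06 m³/s.
Mass flux = Q·C = 21.06 m³/s × 30.1 g/m³ = 634.1 g/s.
= 634.1 g/s × 31.56 = 2.001e+04 t/yr.

20000 t/yr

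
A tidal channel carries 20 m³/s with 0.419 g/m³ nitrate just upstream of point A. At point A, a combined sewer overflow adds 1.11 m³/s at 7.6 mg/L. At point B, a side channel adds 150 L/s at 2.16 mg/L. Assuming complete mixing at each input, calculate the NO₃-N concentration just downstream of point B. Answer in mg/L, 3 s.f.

0.806 mg/L

After input A: C = (20·0.419 + 1.11·7.6) / 21.11 = 0.7966 mg/L.
150 L/s = 0.15 m³/s.
After input B: C = (21.11·0.7966 + 0.15·2.16) / 21.26 = 0.8062 mg/L.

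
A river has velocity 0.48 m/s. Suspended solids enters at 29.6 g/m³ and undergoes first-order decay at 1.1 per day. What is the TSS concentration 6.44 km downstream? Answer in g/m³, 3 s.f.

Travel time t = 6.44 km / 0.48 m/s = 6440/0.48 = 1.342e+04 s = 0.1553 d.
First-order decay: C = 29.6·exp(−1.1·0.1553) = 29.6·0.843 = 24.95 g/m³.

25.0 g/m³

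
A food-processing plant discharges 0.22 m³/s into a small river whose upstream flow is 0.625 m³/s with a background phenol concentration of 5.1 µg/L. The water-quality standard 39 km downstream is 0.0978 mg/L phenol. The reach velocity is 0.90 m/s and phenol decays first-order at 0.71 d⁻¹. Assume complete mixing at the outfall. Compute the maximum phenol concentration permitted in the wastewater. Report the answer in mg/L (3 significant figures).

0.522 mg/L

5.1 µg/L = 0.0051 mg/L.
Travel time to the compliance point: t = 3.9e+04/0.90 = 4.333e+04 s = 0.5015 d; decay factor exp(−0.71·0.5015) = 0.7004.
So the concentration just after mixing may be at most 0.0978/0.7004 = 0.1396 mg/L.
Mass balance: 0.1396·0.845 = 0.22·Cₑ + 0.625·0.0051.
Cₑ = (0.118 − 0.003187) / 0.22 = 0.5218 mg/L.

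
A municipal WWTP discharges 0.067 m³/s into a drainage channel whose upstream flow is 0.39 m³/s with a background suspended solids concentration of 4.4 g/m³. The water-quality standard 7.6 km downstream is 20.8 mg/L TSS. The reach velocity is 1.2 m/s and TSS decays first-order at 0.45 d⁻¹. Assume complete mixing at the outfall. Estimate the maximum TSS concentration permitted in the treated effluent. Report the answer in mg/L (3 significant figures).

121 mg/L

Travel time to the compliance point: t = 7600/1.2 = 6333 s = 0.0733 d; decay factor exp(−0.45·0.0733) = 0.9676.
So the concentration just after mixing may be at most 20.8/0.9676 = 21.5 mg/L.
Mass balance: 21.5·0.457 = 0.067·Cₑ + 0.39·4.4.
Cₑ = (9.824 − 1.716) / 0.067 = 121 mg/L.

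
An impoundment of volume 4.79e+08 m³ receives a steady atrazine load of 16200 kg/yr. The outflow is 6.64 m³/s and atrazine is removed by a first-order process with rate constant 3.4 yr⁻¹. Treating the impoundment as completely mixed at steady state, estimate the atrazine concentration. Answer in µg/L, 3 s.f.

8.81 µg/L

Outflow Q = 6.64 m³/s × 3.156e+07 s/yr = 2.095e+08 m³/yr.
Steady-state CSTR mass balance: W = Q·C + k·V·C, so C = W/(Q + kV).
Q + kV = 2.095e+08 + 3.4·4.79e+08 = 1.838e+09 m³/yr.
C = 16200/1.838e+09 = 8.813e-06 kg/m³ = 0.008813 mg/L = 8.813 µg/L.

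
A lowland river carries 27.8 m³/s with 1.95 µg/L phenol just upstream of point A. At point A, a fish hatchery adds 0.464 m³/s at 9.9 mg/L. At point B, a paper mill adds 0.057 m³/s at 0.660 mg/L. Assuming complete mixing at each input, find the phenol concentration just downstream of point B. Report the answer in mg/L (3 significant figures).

1.95 µg/L = 0.00195 mg/L.
After input A: C = (27.8·0.00195 + 0.464·9.9) / 28.26 = 0.1644 mg/L.
After input B: C = (28.26·0.1644 + 0.057·0.66) / 28.32 = 0.1654 mg/L.

0.165 mg/L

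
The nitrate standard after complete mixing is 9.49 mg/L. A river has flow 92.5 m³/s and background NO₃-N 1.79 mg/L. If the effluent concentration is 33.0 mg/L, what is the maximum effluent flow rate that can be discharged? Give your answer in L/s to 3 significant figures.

Mass balance at complete mixing: C_std·(Q_w + Q_r) = Q_w·C_e + Q_r·C_b.
Rearranging, Q_w = Q_r·(C_std − C_b)/(C_e − C_std) = 92.5·(9.49 − 1.79) / (33 − 9.49) = 30.3 m³/s.
= 3.03e+04 L/s.

30300 L/s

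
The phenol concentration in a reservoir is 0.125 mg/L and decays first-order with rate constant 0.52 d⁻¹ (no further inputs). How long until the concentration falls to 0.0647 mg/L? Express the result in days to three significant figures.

1.27 d

t = ln(C₀/C)/k = ln(0.125/0.0647)/0.52 = 0.6586/0.52 = 1.266 d.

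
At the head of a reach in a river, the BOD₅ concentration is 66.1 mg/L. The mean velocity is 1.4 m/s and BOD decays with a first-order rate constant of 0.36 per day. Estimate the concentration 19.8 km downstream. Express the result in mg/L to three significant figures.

62.3 mg/L

Travel time t = 19.8 km / 1.4 m/s = 1.98e+04/1.4 = 1.414e+04 s = 0.1637 d.
First-order decay: C = 66.1·exp(−0.36·0.1637) = 66.1·0.9428 = 62.32 mg/L.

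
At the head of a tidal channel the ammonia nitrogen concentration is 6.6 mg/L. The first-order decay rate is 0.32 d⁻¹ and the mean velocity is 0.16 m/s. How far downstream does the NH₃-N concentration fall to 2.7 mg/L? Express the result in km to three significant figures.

From C = C₀·e^(−kt), t = ln(C₀/C)/k = ln(6.6/2.7)/0.32 = 0.8938/0.32 = 2.793 d.
Distance = v·t = 0.16 m/s × 2.413e+05 s = 3.861e+04 m = 38.61 km.

38.6 km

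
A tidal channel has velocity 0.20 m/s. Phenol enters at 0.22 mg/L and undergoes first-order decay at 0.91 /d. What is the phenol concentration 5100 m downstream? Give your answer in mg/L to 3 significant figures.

Travel time t = 5100 m / 0.20 m/s = 5100/0.20 = 2.55e+04 s = 0.2951 d.
First-order decay: C = 0.22·exp(−0.91·0.2951) = 0.22·0.7645 = 0.1682 mg/L.

0.168 mg/L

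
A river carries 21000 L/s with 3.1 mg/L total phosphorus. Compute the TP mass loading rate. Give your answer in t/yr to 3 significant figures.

2050 t/yr

21000 L/s = 21 m³/s.
Mass flux = Q·C = 21 m³/s × 3.1 g/m³ = 65.1 g/s.
= 65.1 g/s × 31.56 = 2054 t/yr.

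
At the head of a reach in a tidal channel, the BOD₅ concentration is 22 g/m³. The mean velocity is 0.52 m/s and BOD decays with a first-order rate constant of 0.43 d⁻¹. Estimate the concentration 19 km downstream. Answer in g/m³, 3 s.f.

Travel time t = 19 km / 0.52 m/s = 1.9e+04/0.52 = 3.654e+04 s = 0.4229 d.
First-order decay: C = 22·exp(−0.43·0.4229) = 22·0.8337 = 18.34 g/m³.

18.3 g/m³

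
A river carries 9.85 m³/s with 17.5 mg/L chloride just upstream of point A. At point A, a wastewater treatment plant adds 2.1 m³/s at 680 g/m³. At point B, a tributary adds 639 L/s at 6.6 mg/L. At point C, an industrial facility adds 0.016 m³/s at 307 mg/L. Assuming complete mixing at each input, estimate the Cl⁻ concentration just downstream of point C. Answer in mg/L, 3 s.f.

After input A: C = (9.85·17.5 + 2.1·680) / 11.95 = 133.9 mg/L.
639 L/s = 0.639 m³/s.
After input B: C = (11.95·133.9 + 0.639·6.6) / 12.59 = 127.5 mg/L.
After input C: C = (12.59·127.5 + 0.016·307) / 12.6 = 127.7 mg/L.

128 mg/L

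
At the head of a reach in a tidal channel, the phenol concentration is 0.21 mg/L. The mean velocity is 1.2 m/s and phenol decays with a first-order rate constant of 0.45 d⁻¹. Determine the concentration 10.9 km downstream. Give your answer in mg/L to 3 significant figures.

0.200 mg/L

Travel time t = 10.9 km / 1.2 m/s = 1.09e+04/1.2 = 9083 s = 0.1051 d.
First-order decay: C = 0.21·exp(−0.45·0.1051) = 0.21·0.9538 = 0.2003 mg/L.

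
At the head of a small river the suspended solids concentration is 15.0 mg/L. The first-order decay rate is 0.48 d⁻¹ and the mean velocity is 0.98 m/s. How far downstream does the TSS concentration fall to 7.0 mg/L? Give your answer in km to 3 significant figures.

From C = C₀·e^(−kt), t = ln(C₀/C)/k = ln(15.0/7.0)/0.48 = 0.7621/0.48 = 1.588 d.
Distance = v·t = 0.98 m/s × 1.372e+05 s = 1.344e+05 m = 134.4 km.

134 km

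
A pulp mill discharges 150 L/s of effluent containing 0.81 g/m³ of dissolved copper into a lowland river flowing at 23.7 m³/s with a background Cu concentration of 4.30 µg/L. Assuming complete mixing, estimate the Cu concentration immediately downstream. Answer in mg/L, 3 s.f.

0.00937 mg/L

150 L/s = 0.15 m³/s.
4.30 µg/L = 0.0043 mg/L.
By mass balance at complete mixing, C = (0.15·0.81 + 23.7·0.0043) / (0.15 + 23.7) = 0.2234/23.85 = 0.009367 mg/L.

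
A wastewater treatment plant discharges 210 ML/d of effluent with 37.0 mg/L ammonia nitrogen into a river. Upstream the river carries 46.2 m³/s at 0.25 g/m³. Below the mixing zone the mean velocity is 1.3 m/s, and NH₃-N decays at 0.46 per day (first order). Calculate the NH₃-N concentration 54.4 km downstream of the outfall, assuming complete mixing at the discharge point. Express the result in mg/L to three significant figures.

1.67 mg/L

210 ML/d = 2.431 m³/s.
After complete mixing, C₀ = (2.431·37 + 46.2·0.25) / 48.63 = 2.087 mg/L.
Travel time t = 5.44e+04 m / 1.3 m/s = 4.185e+04 s = 0.4843 d.
C = 2.087·exp(−0.46·0.4843) = 2.087·0.8003 = 1.67 mg/L.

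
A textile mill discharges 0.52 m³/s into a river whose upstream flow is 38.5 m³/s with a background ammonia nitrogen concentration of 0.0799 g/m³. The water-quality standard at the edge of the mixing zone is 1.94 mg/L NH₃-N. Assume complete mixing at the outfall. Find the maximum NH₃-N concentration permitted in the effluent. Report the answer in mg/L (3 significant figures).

140 mg/L

Mass balance: 1.94·39.02 = 0.52·Cₑ + 38.5·0.0799.
Cₑ = (75.7 − 3.076) / 0.52 = 139.7 mg/L.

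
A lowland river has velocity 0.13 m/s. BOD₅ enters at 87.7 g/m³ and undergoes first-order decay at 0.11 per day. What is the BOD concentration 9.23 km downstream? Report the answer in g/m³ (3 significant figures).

Travel time t = 9.23 km / 0.13 m/s = 9230/0.13 = 7.1e+04 s = 0.8218 d.
First-order decay: C = 87.7·exp(−0.11·0.8218) = 87.7·0.9136 = 80.12 g/m³.

80.1 g/m³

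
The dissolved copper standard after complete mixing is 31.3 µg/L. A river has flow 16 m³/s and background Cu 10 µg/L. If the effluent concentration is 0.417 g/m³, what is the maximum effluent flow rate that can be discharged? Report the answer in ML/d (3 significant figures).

76.3 ML/d

10 µg/L = 0.01 mg/L.
31.3 µg/L = 0.0313 mg/L.
Mass balance at complete mixing: C_std·(Q_w + Q_r) = Q_w·C_e + Q_r·C_b.
Rearranging, Q_w = Q_r·(C_std − C_b)/(C_e − C_std) = 16·(0.0313 − 0.01) / (0.417 − 0.0313) = 0.8836 m³/s.
= 76.34 ML/d.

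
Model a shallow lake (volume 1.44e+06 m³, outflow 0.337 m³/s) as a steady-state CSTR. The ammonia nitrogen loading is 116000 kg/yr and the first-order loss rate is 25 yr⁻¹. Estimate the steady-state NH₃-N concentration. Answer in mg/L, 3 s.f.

2.49 mg/L

Outflow Q = 0.337 m³/s × 3.156e+07 s/yr = 1.063e+07 m³/yr.
Steady-state CSTR mass balance: W = Q·C + k·V·C, so C = W/(Q + kV).
Q + kV = 1.063e+07 + 25·1.44e+06 = 4.663e+07 m³/yr.
C = 116000/4.663e+07 = 0.002487 kg/m³ = 2.487 mg/L.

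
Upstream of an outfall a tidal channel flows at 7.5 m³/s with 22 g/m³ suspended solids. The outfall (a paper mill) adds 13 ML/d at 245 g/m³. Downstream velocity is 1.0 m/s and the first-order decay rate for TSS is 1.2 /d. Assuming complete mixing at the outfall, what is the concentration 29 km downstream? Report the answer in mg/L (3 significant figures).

17.6 mg/L

13 ML/d = 0.1505 m³/s.
After complete mixing, C₀ = (0.1505·245 + 7.5·22) / 7.65 = 26.39 mg/L.
Travel time t = 2.9e+04 m / 1.0 m/s = 2.9e+04 s = 0.3356 d.
C = 26.39·exp(−1.2·0.3356) = 26.39·0.6685 = 17.64 mg/L.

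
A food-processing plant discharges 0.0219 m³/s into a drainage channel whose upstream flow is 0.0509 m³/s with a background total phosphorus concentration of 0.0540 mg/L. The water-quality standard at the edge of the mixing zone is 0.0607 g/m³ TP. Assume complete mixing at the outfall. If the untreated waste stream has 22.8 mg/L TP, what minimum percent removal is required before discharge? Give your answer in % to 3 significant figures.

Mass balance: 0.0607·0.0728 = 0.0219·Cₑ + 0.0509·0.054.
Cₑ = (0.004419 − 0.002749) / 0.0219 = 0.07627 mg/L.
Required removal = 1 − 0.07627/22.8 = 99.67 %.

99.7 %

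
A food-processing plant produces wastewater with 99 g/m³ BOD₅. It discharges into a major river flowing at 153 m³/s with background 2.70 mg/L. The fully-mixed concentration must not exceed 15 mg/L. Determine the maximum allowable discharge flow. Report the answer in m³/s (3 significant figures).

22.4 m³/s

Mass balance at complete mixing: C_std·(Q_w + Q_r) = Q_w·C_e + Q_r·C_b.
Rearranging, Q_w = Q_r·(C_std − C_b)/(C_e − C_std) = 153·(15 − 2.7) / (99 − 15) = 22.4 m³/s.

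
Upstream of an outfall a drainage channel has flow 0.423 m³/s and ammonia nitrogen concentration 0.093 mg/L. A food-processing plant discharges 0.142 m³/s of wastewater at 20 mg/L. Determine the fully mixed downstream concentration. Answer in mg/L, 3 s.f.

5.10 mg/L

Flow-weighted mixing gives C = (0.142·20 + 0.423·0.093) / (0.142 + 0.423) = 2.879/0.565 = 5.096 mg/L.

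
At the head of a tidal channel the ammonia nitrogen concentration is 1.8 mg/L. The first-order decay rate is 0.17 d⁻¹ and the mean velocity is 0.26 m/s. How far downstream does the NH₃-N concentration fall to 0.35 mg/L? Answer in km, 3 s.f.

From C = C₀·e^(−kt), t = ln(C₀/C)/k = ln(1.8/0.35)/0.17 = 1.638/0.17 = 9.633 d.
Distance = v·t = 0.26 m/s × 8.323e+05 s = 2.164e+05 m = 216.4 km.

216 km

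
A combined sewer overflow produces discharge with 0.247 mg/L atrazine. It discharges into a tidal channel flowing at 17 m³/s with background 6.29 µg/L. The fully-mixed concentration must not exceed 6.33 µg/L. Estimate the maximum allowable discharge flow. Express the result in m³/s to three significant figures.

0.00283 m³/s

6.29 µg/L = 0.00629 mg/L.
6.33 µg/L = 0.00633 mg/L.
Mass balance at complete mixing: C_std·(Q_w + Q_r) = Q_w·C_e + Q_r·C_b.
Rearranging, Q_w = Q_r·(C_std − C_b)/(C_e − C_std) = 17·(0.00633 − 0.00629) / (0.247 − 0.00633) = 0.002825 m³/s.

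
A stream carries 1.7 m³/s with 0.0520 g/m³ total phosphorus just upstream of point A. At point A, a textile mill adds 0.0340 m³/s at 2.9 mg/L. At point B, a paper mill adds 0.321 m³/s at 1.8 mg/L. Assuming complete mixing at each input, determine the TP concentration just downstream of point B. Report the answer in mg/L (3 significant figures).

0.372 mg/L

After input A: C = (1.7·0.052 + 0.034·2.9) / 1.734 = 0.1078 mg/L.
After input B: C = (1.734·0.1078 + 0.321·1.8) / 2.055 = 0.3722 mg/L.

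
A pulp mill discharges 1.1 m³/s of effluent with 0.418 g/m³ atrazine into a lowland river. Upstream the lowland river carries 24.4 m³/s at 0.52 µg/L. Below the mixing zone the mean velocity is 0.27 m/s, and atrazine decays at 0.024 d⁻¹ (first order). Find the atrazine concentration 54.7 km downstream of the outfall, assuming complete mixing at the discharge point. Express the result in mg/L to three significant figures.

0.0175 mg/L

0.52 µg/L = 0.00052 mg/L.
After complete mixing, C₀ = (1.1·0.418 + 24.4·0.00052) / 25.5 = 0.01853 mg/L.
Travel time t = 5.47e+04 m / 0.27 m/s = 2.026e+05 s = 2.345 d.
C = 0.01853·exp(−0.024·2.345) = 0.01853·0.9453 = 0.01752 mg/L.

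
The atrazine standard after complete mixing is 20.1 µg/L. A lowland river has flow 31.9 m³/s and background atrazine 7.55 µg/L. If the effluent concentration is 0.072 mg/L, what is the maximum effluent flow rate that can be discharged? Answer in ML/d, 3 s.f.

7.55 µg/L = 0.00755 mg/L.
20.1 µg/L = 0.0201 mg/L.
Mass balance at complete mixing: C_std·(Q_w + Q_r) = Q_w·C_e + Q_r·C_b.
Rearranging, Q_w = Q_r·(C_std − C_b)/(C_e − C_std) = 31.9·(0.0201 − 0.00755) / (0.072 − 0.0201) = 7.714 m³/s.
= 666.5 ML/d.

666 ML/d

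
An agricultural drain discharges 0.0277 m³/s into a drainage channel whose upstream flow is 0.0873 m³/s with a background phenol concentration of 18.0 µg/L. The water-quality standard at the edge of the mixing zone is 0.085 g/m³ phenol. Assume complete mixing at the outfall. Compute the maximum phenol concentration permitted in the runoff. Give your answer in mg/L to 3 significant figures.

0.296 mg/L

18.0 µg/L = 0.018 mg/L.
Mass balance: 0.085·0.115 = 0.0277·Cₑ + 0.0873·0.018.
Cₑ = (0.009775 − 0.001571) / 0.0277 = 0.2962 mg/L.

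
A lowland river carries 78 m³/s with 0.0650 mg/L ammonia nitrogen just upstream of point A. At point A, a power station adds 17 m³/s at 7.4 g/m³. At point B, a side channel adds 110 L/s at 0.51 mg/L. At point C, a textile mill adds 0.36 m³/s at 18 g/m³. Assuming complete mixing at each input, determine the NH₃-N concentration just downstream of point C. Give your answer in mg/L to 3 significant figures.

1.44 mg/L

After input A: C = (78·0.065 + 17·7.4) / 95 = 1.378 mg/L.
110 L/s = 0.11 m³/s.
After input B: C = (95·1.378 + 0.11·0.51) / 95.11 = 1.377 mg/L.
After input C: C = (95.11·1.377 + 0.36·18) / 95.47 = 1.439 mg/L.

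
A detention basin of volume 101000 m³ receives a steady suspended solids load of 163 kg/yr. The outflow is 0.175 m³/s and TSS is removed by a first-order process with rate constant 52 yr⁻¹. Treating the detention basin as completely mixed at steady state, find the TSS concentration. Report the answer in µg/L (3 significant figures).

Outflow Q = 0.175 m³/s × 3.156e+07 s/yr = 5.523e+06 m³/yr.
Steady-state CSTR mass balance: W = Q·C + k·V·C, so C = W/(Q + kV).
Q + kV = 5.523e+06 + 52·101000 = 1.077e+07 m³/yr.
C = 163/1.077e+07 = 1.513e-05 kg/m³ = 0.01513 mg/L = 15.13 µg/L.

15.1 µg/L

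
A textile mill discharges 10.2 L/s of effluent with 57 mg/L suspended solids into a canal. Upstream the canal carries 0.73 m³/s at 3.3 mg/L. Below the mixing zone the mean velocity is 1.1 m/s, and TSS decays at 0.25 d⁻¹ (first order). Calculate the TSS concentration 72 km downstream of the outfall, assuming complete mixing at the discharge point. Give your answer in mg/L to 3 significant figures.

3.34 mg/L

10.2 L/s = 0.0102 m³/s.
After complete mixing, C₀ = (0.0102·57 + 0.73·3.3) / 0.7402 = 4.04 mg/L.
Travel time t = 7.2e+04 m / 1.1 m/s = 6.545e+04 s = 0.7576 d.
C = 4.04·exp(−0.25·0.7576) = 4.04·0.8275 = 3.343 mg/L.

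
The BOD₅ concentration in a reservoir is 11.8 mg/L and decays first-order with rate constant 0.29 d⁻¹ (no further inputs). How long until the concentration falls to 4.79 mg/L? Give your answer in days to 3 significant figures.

t = ln(C₀/C)/k = ln(11.8/4.79)/0.29 = 0.9016/0.29 = 3.109 d.

3.11 d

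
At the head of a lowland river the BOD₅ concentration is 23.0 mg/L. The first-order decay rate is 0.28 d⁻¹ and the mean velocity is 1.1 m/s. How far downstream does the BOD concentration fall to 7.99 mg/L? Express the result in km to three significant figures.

359 km

From C = C₀·e^(−kt), t = ln(C₀/C)/k = ln(23.0/7.99)/0.28 = 1.057/0.28 = 3.776 d.
Distance = v·t = 1.1 m/s × 3.263e+05 s = 3.589e+05 m = 358.9 km.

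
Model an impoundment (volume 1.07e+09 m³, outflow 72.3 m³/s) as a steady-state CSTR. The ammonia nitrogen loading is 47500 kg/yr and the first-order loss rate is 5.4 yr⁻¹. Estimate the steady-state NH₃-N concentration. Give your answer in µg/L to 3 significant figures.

Outflow Q = 72.3 m³/s × 3.156e+07 s/yr = 2.282e+09 m³/yr.
Steady-state CSTR mass balance: W = Q·C + k·V·C, so C = W/(Q + kV).
Q + kV = 2.282e+09 + 5.4·1.07e+09 = 8.06e+09 m³/yr.
C = 47500/8.06e+09 = 5.894e-06 kg/m³ = 0.005894 mg/L = 5.894 µg/L.

5.89 µg/L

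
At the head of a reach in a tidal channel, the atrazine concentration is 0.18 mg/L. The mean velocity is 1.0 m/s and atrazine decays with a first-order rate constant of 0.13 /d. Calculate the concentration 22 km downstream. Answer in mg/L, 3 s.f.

0.174 mg/L

Travel time t = 22 km / 1.0 m/s = 2.2e+04/1.0 = 2.2e+04 s = 0.2546 d.
First-order decay: C = 0.18·exp(−0.13·0.2546) = 0.18·0.9674 = 0.1741 mg/L.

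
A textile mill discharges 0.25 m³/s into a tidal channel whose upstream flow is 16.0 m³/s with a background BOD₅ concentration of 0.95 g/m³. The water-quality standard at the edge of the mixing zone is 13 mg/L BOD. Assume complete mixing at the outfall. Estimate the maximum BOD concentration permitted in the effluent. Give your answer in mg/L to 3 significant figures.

Mass balance: 13·16.25 = 0.25·Cₑ + 16·0.95.
Cₑ = (211.2 − 15.2) / 0.25 = 784.2 mg/L.

784 mg/L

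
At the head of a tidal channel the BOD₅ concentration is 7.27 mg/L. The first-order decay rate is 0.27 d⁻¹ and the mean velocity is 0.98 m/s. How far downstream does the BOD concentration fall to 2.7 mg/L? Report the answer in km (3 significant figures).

From C = C₀·e^(−kt), t = ln(C₀/C)/k = ln(7.27/2.7)/0.27 = 0.9905/0.27 = 3.669 d.
Distance = v·t = 0.98 m/s × 3.17e+05 s = 3.106e+05 m = 310.6 km.

311 km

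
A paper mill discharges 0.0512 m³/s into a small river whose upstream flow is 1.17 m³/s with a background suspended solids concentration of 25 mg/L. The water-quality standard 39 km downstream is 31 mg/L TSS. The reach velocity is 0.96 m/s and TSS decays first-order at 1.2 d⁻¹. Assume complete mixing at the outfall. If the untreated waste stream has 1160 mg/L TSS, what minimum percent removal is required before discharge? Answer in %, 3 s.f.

Travel time to the compliance point: t = 3.9e+04/0.96 = 4.062e+04 s = 0.4702 d; decay factor exp(−1.2·0.4702) = 0.5688.
So the concentration just after mixing may be at most 31/0.5688 = 54.5 mg/L.
Mass balance: 54.5·1.221 = 0.0512·Cₑ + 1.17·25.
Cₑ = (66.56 − 29.25) / 0.0512 = 728.7 mg/L.
Required removal = 1 − 728.7/1160 = 37.19 %.

37.2 %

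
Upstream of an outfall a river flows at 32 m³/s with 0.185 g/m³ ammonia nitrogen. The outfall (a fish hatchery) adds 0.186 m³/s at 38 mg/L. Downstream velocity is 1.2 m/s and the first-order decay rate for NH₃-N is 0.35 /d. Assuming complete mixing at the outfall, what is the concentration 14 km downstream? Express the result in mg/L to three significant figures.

After complete mixing, C₀ = (0.186·38 + 32·0.185) / 32.19 = 0.4035 mg/L.
Travel time t = 1.4e+04 m / 1.2 m/s = 1.167e+04 s = 0.135 d.
C = 0.4035·exp(−0.35·0.135) = 0.4035·0.9538 = 0.3849 mg/L.

0.385 mg/L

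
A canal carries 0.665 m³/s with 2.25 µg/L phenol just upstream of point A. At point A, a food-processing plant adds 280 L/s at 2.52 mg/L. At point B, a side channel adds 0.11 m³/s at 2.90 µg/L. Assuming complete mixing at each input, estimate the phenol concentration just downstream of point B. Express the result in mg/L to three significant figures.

2.25 µg/L = 0.00225 mg/L.
280 L/s = 0.28 m³/s.
After input A: C = (0.665·0.00225 + 0.28·2.52) / 0.945 = 0.7483 mg/L.
2.90 µg/L = 0.0029 mg/L.
After input B: C = (0.945·0.7483 + 0.11·0.0029) / 1.055 = 0.6705 mg/L.

0.671 mg/L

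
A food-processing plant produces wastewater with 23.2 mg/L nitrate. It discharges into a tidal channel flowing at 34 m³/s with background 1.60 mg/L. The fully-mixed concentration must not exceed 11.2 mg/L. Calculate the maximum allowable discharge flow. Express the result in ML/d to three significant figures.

Mass balance at complete mixing: C_std·(Q_w + Q_r) = Q_w·C_e + Q_r·C_b.
Rearranging, Q_w = Q_r·(C_std − C_b)/(C_e − C_std) = 34·(11.2 − 1.6) / (23.2 − 11.2) = 27.2 m³/s.
= 2350 ML/d.

2350 ML/d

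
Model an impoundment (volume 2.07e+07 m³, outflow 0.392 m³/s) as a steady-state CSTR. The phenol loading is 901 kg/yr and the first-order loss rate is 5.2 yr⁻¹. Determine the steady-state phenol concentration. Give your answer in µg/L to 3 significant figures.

7.51 µg/L

Outflow Q = 0.392 m³/s × 3.156e+07 s/yr = 1.237e+07 m³/yr.
Steady-state CSTR mass balance: W = Q·C + k·V·C, so C = W/(Q + kV).
Q + kV = 1.237e+07 + 5.2·2.07e+07 = 1.2e+08 m³/yr.
C = 901/1.2e+08 = 7.508e-06 kg/m³ = 0.007508 mg/L = 7.508 µg/L.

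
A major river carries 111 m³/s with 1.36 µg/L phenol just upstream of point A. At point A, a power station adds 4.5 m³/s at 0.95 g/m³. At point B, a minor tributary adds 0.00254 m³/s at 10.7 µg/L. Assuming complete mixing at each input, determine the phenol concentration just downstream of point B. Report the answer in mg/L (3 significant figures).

1.36 µg/L = 0.00136 mg/L.
After input A: C = (111·0.00136 + 4.5·0.95) / 115.5 = 0.03832 mg/L.
10.7 µg/L = 0.0107 mg/L.
After input B: C = (115.5·0.03832 + 0.00254·0.0107) / 115.5 = 0.03832 mg/L.

0.0383 mg/L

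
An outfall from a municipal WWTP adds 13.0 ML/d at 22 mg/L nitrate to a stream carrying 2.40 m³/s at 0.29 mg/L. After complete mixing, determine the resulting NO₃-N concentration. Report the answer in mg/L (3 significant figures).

13.0 ML/d = 0.1505 m³/s.
By mass balance at complete mixing, C = (0.1505·22 + 2.4·0.29) / (0.1505 + 2.4) = 4.006/2.55 = 1.571 mg/L.

1.57 mg/L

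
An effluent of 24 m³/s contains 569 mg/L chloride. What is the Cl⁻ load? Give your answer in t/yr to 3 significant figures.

431000 t/yr

Mass flux = Q·C = 24 m³/s × 569 g/m³ = 1.366e+04 g/s.
= 1.366e+04 g/s × 31.56 = 4.31e+05 t/yr.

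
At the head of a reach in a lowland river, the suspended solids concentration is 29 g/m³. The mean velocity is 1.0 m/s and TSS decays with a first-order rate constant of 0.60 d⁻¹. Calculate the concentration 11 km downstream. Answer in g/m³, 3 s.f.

Travel time t = 11 km / 1.0 m/s = 1.1e+04/1.0 = 1.1e+04 s = 0.1273 d.
First-order decay: C = 29·exp(−0.60·0.1273) = 29·0.9265 = 26.87 g/m³.

26.9 g/m³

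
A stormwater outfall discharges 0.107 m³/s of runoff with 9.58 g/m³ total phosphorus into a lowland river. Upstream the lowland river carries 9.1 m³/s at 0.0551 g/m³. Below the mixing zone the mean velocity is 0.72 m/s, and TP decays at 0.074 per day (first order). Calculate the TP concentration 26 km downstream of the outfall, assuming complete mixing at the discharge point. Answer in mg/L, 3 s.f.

After complete mixing, C₀ = (0.107·9.58 + 9.1·0.0551) / 9.207 = 0.1658 mg/L.
Travel time t = 2.6e+04 m / 0.72 m/s = 3.611e+04 s = 0.418 d.
C = 0.1658·exp(−0.074·0.418) = 0.1658·0.9695 = 0.1607 mg/L.

0.161 mg/L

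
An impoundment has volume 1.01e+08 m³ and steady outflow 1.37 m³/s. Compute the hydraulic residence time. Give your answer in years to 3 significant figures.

Q = 1.37 m³/s × 3.156e+07 s/yr = 4.323e+07 m³/yr.
Hydraulic residence time τ = V/Q = 1.01e+08/4.323e+07 = 2.336 yr.

2.34 yr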